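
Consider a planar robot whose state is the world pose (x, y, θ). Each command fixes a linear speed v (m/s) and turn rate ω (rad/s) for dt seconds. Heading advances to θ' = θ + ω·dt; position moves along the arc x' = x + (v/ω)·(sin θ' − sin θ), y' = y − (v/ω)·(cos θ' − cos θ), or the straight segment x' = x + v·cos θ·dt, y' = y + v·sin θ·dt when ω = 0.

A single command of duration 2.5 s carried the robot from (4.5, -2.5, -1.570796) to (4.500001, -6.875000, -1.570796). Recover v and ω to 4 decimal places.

v = 1.7500, ω = 0.0000

Δθ = -1.570796 − -1.570796 = 0.000000
ω = Δθ/dt = 0.000000/2.5 = 0.0000
ω = 0 → v = (Δx·cos θ + Δy·sin θ)/dt = 1.7500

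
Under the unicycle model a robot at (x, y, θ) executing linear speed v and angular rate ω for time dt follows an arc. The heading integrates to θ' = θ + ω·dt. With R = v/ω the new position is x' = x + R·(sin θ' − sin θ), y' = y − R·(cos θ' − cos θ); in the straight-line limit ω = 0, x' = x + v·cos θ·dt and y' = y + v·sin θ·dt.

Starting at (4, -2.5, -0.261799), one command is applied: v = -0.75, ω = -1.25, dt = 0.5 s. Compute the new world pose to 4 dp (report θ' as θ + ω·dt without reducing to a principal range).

θ' = -0.2618 + -1.25·0.5 = -0.8868
R = v/ω = -0.75/-1.25 = 0.6000
x' = 4 + 0.6000·(sin -0.8868 − sin -0.2618) = 3.6903
y' = -2.5 − 0.6000·(cos -0.8868 − cos -0.2618) = -2.2996

(3.6903, -2.2996, -0.8868)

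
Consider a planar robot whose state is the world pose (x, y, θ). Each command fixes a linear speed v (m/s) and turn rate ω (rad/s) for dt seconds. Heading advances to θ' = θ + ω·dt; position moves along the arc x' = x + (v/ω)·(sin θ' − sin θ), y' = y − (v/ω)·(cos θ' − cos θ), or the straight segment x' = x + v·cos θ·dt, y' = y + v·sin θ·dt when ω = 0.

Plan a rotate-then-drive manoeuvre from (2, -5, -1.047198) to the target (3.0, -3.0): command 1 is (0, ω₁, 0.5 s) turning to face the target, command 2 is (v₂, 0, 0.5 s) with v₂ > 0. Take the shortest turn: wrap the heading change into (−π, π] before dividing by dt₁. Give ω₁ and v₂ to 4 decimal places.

ω₁ = 4.3087, v₂ = 4.4721

heading to target = atan2(-3−-5, 3−2) = 1.1071
Δθ = wrap(1.1071 − -1.0472) = 2.1543; ω₁ = Δθ/dt₁ = 4.3087
distance = √((3−2)² + (-3−-5)²) = 2.2361; v₂ = distance/dt₂ = 4.4721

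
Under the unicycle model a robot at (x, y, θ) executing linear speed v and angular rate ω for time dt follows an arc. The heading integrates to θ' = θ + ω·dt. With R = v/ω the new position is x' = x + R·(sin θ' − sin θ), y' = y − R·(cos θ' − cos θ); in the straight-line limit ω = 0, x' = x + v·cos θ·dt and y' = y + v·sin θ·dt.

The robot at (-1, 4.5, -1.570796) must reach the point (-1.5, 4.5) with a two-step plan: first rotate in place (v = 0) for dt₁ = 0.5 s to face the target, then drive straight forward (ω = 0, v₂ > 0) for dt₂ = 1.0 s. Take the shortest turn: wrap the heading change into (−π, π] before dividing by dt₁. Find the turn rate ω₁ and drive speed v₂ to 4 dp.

heading to target = atan2(4.5−4.5, -1.5−-1) = 3.1416
Δθ = wrap(3.1416 − -1.5708) = -1.5708; ω₁ = Δθ/dt₁ = -3.1416
distance = √((-1.5−-1)² + (4.5−4.5)²) = 0.5000; v₂ = distance/dt₂ = 0.5000

ω₁ = -3.1416, v₂ = 0.5000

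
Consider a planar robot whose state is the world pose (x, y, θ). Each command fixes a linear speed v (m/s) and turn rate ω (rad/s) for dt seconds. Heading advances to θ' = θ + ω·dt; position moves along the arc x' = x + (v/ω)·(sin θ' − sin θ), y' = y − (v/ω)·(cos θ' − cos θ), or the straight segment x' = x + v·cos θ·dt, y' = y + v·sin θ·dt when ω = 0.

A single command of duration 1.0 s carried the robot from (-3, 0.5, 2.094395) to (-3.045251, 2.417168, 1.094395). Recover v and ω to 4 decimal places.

v = 2.0000, ω = -1.0000

Δθ = 1.094395 − 2.094395 = -1.000000
ω = Δθ/dt = -1.000000/1.0 = -1.0000
R = −Δy/(cos θ' − cos θ) = -2.0000
v = R·ω = -2.0000·-1.0000 = 2.0000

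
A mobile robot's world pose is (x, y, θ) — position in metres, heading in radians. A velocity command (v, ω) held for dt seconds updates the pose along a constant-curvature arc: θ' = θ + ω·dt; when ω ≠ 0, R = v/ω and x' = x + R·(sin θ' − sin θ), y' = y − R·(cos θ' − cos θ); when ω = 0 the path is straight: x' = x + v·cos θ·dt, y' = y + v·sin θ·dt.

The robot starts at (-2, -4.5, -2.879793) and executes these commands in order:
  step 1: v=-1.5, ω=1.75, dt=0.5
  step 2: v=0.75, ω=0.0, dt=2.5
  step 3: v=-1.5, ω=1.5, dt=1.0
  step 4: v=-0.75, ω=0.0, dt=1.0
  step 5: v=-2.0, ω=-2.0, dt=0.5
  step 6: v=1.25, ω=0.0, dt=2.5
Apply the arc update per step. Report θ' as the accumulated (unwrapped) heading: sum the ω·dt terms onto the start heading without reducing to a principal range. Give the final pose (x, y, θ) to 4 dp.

(-3.6208, -6.3840, -1.5048)

step 1: θ'=-2.0048 (R=-0.8571) → pose (-1.4442, -4.0325, -2.0048)
step 2: θ'=-2.0048 (straight) → pose (-2.2326, -5.7337, -2.0048)
step 3: θ'=-0.5048 (R=-1.0000) → pose (-2.6563, -4.4379, -0.5048)
step 4: θ'=-0.5048 (straight) → pose (-3.3127, -4.0752, -0.5048)
step 5: θ'=-1.5048 (R=1.0000) → pose (-3.8269, -3.2659, -1.5048)
step 6: θ'=-1.5048 (straight) → pose (-3.6208, -6.3840, -1.5048)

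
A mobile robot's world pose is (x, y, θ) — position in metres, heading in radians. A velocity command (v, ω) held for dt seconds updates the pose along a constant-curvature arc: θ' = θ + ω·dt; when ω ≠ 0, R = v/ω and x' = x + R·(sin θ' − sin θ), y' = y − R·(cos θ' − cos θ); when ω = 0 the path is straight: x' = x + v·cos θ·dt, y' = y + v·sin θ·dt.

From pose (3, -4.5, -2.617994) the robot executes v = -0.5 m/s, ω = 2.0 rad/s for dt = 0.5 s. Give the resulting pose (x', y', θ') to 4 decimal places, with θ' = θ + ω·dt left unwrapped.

(3.1247, -4.2953, -1.6180)

θ' = -2.6180 + 2.0·0.5 = -1.6180
R = v/ω = -0.5/2.0 = -0.2500
x' = 3 + -0.2500·(sin -1.6180 − sin -2.6180) = 3.1247
y' = -4.5 − -0.2500·(cos -1.6180 − cos -2.6180) = -4.2953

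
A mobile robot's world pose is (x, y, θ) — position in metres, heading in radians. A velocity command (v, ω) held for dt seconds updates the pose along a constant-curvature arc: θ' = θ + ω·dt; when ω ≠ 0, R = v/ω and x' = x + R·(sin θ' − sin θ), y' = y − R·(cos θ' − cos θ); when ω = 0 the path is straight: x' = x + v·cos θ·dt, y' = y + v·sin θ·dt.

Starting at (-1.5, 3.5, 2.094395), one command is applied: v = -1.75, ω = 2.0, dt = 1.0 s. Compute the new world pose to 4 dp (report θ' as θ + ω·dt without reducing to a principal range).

θ' = 2.0944 + 2.0·1.0 = 4.0944
R = v/ω = -1.75/2.0 = -0.8750
x' = -1.5 + -0.8750·(sin 4.0944 − sin 2.0944) = -0.0291
y' = 3.5 − -0.8750·(cos 4.0944 − cos 2.0944) = 3.4305

(-0.0291, 3.4305, 4.0944)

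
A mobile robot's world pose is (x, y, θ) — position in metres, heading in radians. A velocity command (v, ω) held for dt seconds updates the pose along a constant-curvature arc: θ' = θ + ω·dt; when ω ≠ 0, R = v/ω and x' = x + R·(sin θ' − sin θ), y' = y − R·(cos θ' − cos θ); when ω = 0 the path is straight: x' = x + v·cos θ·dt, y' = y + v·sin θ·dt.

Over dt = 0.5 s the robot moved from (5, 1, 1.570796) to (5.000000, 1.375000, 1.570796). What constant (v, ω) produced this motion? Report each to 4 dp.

v = 0.7500, ω = 0.0000

Δθ = 1.570796 − 1.570796 = 0.000000
ω = Δθ/dt = 0.000000/0.5 = 0.0000
ω = 0 → v = (Δx·cos θ + Δy·sin θ)/dt = 0.7500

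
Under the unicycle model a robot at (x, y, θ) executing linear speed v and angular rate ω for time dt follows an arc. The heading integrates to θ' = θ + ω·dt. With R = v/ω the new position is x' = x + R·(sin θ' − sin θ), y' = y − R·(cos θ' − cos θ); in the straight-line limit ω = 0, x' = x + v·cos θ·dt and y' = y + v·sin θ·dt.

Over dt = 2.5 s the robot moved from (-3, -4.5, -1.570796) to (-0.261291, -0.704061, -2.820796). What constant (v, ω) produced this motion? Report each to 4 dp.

Δθ = -2.820796 − -1.570796 = -1.250000
ω = Δθ/dt = -1.250000/2.5 = -0.5000
R = −Δy/(cos θ' − cos θ) = 4.0000
v = R·ω = 4.0000·-0.5000 = -2.0000

v = -2.0000, ω = -0.5000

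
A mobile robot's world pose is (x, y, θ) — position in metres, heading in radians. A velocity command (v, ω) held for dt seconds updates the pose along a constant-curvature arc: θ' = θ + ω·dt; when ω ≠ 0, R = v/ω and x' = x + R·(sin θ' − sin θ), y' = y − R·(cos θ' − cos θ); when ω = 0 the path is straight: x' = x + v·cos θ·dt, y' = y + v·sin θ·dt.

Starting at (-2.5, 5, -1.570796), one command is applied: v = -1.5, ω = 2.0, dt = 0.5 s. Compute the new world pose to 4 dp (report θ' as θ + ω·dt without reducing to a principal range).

(-2.8448, 5.6311, -0.5708)

θ' = -1.5708 + 2.0·0.5 = -0.5708
R = v/ω = -1.5/2.0 = -0.7500
x' = -2.5 + -0.7500·(sin -0.5708 − sin -1.5708) = -2.8448
y' = 5 − -0.7500·(cos -0.5708 − cos -1.5708) = 5.6311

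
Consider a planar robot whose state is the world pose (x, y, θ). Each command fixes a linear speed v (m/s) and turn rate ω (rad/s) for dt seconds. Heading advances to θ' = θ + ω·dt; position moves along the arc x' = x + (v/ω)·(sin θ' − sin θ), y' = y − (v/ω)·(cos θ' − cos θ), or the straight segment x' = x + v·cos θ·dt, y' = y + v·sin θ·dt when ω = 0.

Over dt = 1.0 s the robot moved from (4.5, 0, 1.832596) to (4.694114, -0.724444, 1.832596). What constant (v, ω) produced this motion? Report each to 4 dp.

v = -0.7500, ω = 0.0000

Δθ = 1.832596 − 1.832596 = 0.000000
ω = Δθ/dt = 0.000000/1.0 = 0.0000
ω = 0 → v = (Δx·cos θ + Δy·sin θ)/dt = -0.7500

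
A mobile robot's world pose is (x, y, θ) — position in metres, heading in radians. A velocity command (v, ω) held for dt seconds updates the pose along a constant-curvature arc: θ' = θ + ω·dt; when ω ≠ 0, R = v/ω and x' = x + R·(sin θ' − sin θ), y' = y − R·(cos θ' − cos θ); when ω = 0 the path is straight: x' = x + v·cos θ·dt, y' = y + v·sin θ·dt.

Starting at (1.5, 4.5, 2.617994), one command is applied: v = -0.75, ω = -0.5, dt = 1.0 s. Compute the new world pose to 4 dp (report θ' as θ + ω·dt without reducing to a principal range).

(2.0310, 3.9814, 2.1180)

θ' = 2.6180 + -0.5·1.0 = 2.1180
R = v/ω = -0.75/-0.5 = 1.5000
x' = 1.5 + 1.5000·(sin 2.1180 − sin 2.6180) = 2.0310
y' = 4.5 − 1.5000·(cos 2.1180 − cos 2.6180) = 3.9814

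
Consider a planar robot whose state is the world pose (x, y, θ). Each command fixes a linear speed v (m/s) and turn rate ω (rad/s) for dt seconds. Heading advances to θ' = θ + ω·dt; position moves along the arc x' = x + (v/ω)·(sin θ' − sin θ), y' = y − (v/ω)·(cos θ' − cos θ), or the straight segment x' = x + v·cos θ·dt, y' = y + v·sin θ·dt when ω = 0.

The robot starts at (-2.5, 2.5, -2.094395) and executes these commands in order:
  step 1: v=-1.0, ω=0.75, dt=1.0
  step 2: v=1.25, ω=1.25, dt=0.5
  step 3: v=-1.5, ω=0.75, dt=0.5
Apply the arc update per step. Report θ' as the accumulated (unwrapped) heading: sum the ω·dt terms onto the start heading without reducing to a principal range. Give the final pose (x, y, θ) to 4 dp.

(-2.6824, 3.3164, -0.3444)

step 1: θ'=-1.3444 (R=-1.3333) → pose (-2.3554, 3.4660, -1.3444)
step 2: θ'=-0.7194 (R=1.0000) → pose (-2.0398, 2.9382, -0.7194)
step 3: θ'=-0.3444 (R=-2.0000) → pose (-2.6824, 3.3164, -0.3444)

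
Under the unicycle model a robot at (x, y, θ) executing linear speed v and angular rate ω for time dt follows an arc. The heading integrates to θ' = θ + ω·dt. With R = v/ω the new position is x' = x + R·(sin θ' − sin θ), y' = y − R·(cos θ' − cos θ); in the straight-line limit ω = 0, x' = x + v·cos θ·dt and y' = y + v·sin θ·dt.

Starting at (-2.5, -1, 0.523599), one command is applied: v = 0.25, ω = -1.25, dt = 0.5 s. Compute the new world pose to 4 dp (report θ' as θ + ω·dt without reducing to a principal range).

(-2.3798, -0.9742, -0.1014)

θ' = 0.5236 + -1.25·0.5 = -0.1014
R = v/ω = 0.25/-1.25 = -0.2000
x' = -2.5 + -0.2000·(sin -0.1014 − sin 0.5236) = -2.3798
y' = -1 − -0.2000·(cos -0.1014 − cos 0.5236) = -0.9742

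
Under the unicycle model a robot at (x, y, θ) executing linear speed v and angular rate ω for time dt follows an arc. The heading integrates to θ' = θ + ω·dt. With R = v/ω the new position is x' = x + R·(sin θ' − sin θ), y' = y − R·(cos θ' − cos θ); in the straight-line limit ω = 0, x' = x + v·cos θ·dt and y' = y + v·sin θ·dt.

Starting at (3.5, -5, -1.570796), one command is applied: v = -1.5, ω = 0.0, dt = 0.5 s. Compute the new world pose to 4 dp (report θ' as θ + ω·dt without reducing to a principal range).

(3.5000, -4.2500, -1.5708)

θ' = -1.5708 + 0.0·0.5 = -1.5708
ω = 0 → straight: x' = 3.5 + -1.5·cos(-1.5708)·0.5 = 3.5000
y' = -5 + -1.5·sin(-1.5708)·0.5 = -4.2500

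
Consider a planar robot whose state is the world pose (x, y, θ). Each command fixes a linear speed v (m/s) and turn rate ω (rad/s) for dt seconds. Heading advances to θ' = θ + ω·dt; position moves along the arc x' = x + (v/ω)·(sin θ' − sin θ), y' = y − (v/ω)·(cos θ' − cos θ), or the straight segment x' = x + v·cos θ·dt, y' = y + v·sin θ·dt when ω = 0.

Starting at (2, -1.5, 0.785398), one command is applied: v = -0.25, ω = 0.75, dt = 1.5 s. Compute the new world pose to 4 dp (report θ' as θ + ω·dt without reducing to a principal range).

θ' = 0.7854 + 0.75·1.5 = 1.9104
R = v/ω = -0.25/0.75 = -0.3333
x' = 2 + -0.3333·(sin 1.9104 − sin 0.7854) = 1.9214
y' = -1.5 − -0.3333·(cos 1.9104 − cos 0.7854) = -1.8467

(1.9214, -1.8467, 1.9104)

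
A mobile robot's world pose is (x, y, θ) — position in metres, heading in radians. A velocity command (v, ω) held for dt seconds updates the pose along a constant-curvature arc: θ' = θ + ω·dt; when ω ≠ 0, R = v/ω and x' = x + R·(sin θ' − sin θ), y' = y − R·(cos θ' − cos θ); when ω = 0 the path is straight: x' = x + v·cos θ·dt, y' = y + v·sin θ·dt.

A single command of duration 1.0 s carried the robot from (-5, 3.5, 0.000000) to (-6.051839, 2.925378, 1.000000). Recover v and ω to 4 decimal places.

v = -1.2500, ω = 1.0000

Δθ = 1.000000 − 0.000000 = 1.000000
ω = Δθ/dt = 1.000000/1.0 = 1.0000
R = Δx/(sin θ' − sin θ) = -1.2500
v = R·ω = -1.2500·1.0000 = -1.2500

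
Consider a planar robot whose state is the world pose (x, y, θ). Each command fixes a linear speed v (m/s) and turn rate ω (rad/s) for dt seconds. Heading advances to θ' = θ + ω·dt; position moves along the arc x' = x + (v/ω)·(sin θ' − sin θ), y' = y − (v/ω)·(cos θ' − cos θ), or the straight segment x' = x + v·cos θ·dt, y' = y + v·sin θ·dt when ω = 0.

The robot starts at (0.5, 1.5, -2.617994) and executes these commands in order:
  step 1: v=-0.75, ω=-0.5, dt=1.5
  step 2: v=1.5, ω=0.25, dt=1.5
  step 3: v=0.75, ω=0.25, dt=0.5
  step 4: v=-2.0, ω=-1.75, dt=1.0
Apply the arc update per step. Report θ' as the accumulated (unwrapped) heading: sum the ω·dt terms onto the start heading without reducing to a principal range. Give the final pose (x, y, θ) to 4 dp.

step 1: θ'=-3.3680 (R=1.5000) → pose (1.5867, 1.6627, -3.3680)
step 2: θ'=-2.9930 (R=6.0000) → pose (-0.6484, 1.7497, -2.9930)
step 3: θ'=-2.8680 (R=3.0000) → pose (-1.0149, 1.6712, -2.8680)
step 4: θ'=-4.6180 (R=1.1429) → pose (0.4317, 0.6785, -4.6180)

(0.4317, 0.6785, -4.6180)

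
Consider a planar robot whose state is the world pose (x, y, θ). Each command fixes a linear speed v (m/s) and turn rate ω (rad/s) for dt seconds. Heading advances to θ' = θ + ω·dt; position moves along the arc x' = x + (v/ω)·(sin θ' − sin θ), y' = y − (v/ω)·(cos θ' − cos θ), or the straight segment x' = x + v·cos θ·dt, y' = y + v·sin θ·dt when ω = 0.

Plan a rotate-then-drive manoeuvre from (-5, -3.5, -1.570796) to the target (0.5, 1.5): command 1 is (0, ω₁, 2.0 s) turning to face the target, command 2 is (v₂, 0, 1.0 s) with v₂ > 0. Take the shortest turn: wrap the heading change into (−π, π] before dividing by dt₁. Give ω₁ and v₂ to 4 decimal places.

ω₁ = 1.1543, v₂ = 7.4330

heading to target = atan2(1.5−-3.5, 0.5−-5) = 0.7378
Δθ = wrap(0.7378 − -1.5708) = 2.3086; ω₁ = Δθ/dt₁ = 1.1543
distance = √((0.5−-5)² + (1.5−-3.5)²) = 7.4330; v₂ = distance/dt₂ = 7.4330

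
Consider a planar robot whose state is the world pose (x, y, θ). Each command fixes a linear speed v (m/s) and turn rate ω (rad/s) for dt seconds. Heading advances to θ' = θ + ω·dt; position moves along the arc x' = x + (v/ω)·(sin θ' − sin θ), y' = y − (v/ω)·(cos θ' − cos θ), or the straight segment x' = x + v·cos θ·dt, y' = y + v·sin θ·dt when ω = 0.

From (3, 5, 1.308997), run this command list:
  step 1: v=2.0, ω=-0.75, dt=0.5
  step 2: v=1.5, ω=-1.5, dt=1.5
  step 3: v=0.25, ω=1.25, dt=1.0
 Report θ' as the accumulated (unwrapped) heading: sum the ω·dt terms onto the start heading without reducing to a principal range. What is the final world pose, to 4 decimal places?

(5.3839, 5.4037, -0.0660)

step 1: θ'=0.9340 (R=-2.6667) → pose (3.4318, 5.8955, 0.9340)
step 2: θ'=-1.3160 (R=-1.0000) → pose (5.2035, 5.5529, -1.3160)
step 3: θ'=-0.0660 (R=0.2000) → pose (5.3839, 5.4037, -0.0660)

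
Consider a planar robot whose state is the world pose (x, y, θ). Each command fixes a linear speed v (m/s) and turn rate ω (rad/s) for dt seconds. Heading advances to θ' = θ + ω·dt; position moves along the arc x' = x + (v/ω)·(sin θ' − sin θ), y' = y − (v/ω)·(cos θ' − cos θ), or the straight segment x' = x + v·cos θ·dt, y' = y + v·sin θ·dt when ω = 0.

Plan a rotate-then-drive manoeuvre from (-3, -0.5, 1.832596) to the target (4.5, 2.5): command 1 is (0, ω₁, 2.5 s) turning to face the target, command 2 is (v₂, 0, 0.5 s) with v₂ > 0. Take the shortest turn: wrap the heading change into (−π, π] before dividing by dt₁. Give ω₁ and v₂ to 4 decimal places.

ω₁ = -0.5808, v₂ = 16.1555

heading to target = atan2(2.5−-0.5, 4.5−-3) = 0.3805
Δθ = wrap(0.3805 − 1.8326) = -1.4521; ω₁ = Δθ/dt₁ = -0.5808
distance = √((4.5−-3)² + (2.5−-0.5)²) = 8.0777; v₂ = distance/dt₂ = 16.1555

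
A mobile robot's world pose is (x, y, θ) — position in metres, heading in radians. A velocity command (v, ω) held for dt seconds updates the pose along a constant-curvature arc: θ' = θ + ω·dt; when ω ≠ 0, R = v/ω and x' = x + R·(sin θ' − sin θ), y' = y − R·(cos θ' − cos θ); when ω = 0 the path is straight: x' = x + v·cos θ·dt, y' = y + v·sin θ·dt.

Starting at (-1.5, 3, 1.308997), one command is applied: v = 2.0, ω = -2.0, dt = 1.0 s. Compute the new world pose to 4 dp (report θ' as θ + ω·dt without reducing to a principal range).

(0.1032, 3.5118, -0.6910)

θ' = 1.3090 + -2.0·1.0 = -0.6910
R = v/ω = 2.0/-2.0 = -1.0000
x' = -1.5 + -1.0000·(sin -0.6910 − sin 1.3090) = 0.1032
y' = 3 − -1.0000·(cos -0.6910 − cos 1.3090) = 3.5118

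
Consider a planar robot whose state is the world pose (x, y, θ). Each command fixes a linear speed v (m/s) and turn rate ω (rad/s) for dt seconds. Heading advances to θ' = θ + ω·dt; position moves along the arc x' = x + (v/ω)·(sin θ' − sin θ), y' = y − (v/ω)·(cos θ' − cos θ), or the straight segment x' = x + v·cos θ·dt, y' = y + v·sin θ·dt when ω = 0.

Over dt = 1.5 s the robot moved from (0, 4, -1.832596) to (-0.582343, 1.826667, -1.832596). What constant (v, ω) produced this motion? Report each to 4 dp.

v = 1.5000, ω = 0.0000

Δθ = -1.832596 − -1.832596 = 0.000000
ω = Δθ/dt = 0.000000/1.5 = 0.0000
ω = 0 → v = (Δx·cos θ + Δy·sin θ)/dt = 1.5000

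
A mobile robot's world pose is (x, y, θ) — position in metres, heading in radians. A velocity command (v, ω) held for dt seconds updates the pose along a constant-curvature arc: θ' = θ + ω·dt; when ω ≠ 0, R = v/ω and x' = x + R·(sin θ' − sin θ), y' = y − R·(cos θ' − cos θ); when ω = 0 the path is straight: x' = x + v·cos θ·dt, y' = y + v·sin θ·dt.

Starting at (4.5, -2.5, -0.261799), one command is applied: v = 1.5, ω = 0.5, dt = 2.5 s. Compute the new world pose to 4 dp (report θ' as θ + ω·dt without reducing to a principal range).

θ' = -0.2618 + 0.5·2.5 = 0.9882
R = v/ω = 1.5/0.5 = 3.0000
x' = 4.5 + 3.0000·(sin 0.9882 − sin -0.2618) = 7.7816
y' = -2.5 − 3.0000·(cos 0.9882 − cos -0.2618) = -1.2528

(7.7816, -1.2528, 0.9882)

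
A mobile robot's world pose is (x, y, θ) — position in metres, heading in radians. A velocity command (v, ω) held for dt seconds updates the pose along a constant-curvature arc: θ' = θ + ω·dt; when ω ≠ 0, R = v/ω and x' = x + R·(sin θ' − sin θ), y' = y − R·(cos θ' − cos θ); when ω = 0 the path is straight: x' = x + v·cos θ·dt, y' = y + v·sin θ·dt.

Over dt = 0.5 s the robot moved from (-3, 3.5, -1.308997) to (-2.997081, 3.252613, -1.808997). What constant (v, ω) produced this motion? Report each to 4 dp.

Δθ = -1.808997 − -1.308997 = -0.500000
ω = Δθ/dt = -0.500000/0.5 = -1.0000
R = −Δy/(cos θ' − cos θ) = -0.5000
v = R·ω = -0.5000·-1.0000 = 0.5000

v = 0.5000, ω = -1.0000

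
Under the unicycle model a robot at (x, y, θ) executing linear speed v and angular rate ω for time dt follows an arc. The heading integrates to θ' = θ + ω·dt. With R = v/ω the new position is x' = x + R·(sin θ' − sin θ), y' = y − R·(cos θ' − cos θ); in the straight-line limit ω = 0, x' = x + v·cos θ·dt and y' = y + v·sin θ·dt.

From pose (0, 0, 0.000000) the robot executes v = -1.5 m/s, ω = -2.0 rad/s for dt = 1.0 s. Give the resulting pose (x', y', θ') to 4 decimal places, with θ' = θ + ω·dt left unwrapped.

θ' = 0.0000 + -2.0·1.0 = -2.0000
R = v/ω = -1.5/-2.0 = 0.7500
x' = 0 + 0.7500·(sin -2.0000 − sin 0.0000) = -0.6820
y' = 0 − 0.7500·(cos -2.0000 − cos 0.0000) = 1.0621

(-0.6820, 1.0621, -2.0000)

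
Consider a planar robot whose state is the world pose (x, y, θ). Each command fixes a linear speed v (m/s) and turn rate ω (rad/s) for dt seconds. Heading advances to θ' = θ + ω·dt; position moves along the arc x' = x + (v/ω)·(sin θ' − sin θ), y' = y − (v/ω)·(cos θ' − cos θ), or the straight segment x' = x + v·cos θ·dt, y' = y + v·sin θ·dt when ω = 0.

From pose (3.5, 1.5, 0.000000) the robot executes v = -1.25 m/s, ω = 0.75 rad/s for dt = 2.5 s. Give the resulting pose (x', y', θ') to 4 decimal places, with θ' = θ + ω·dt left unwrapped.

(1.9099, -0.6659, 1.8750)

θ' = 0.0000 + 0.75·2.5 = 1.8750
R = v/ω = -1.25/0.75 = -1.6667
x' = 3.5 + -1.6667·(sin 1.8750 − sin 0.0000) = 1.9099
y' = 1.5 − -1.6667·(cos 1.8750 − cos 0.0000) = -0.6659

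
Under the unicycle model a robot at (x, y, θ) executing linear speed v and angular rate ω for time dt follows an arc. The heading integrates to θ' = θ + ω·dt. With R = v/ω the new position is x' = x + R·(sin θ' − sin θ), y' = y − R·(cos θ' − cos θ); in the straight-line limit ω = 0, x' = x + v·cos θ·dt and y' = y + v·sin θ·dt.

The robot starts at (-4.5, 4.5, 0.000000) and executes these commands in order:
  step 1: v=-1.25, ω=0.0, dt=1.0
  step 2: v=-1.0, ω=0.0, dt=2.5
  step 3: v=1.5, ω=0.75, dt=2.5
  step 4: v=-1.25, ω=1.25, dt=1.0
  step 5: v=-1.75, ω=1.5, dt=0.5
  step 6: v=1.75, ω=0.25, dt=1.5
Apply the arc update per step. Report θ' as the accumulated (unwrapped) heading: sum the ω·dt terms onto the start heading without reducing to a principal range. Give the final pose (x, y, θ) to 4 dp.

step 1: θ'=0.0000 (straight) → pose (-5.7500, 4.5000, 0.0000)
step 2: θ'=0.0000 (straight) → pose (-8.2500, 4.5000, 0.0000)
step 3: θ'=1.8750 (R=2.0000) → pose (-6.3418, 7.0991, 1.8750)
step 4: θ'=3.1250 (R=-1.0000) → pose (-5.4043, 6.3987, 3.1250)
step 5: θ'=3.8750 (R=-1.1667) → pose (-4.6040, 6.6985, 3.8750)
step 6: θ'=4.2500 (R=7.0000) → pose (-6.1831, 4.6209, 4.2500)

(-6.1831, 4.6209, 4.2500)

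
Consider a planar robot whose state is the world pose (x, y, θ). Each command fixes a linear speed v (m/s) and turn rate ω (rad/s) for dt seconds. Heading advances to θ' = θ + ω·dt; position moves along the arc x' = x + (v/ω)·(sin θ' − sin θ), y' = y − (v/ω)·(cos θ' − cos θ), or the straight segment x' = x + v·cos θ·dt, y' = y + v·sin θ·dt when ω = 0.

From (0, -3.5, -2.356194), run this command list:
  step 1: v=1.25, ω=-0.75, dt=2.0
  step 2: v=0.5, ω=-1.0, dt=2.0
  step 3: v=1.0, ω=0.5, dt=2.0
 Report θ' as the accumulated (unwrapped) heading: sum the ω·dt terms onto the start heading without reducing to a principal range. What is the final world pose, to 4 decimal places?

(-0.9990, -1.2138, -4.8562)

step 1: θ'=-3.8562 (R=-1.6667) → pose (-2.2707, -3.5804, -3.8562)
step 2: θ'=-5.8562 (R=-0.5000) → pose (-2.1501, -2.7476, -5.8562)
step 3: θ'=-4.8562 (R=2.0000) → pose (-0.9990, -1.2138, -4.8562)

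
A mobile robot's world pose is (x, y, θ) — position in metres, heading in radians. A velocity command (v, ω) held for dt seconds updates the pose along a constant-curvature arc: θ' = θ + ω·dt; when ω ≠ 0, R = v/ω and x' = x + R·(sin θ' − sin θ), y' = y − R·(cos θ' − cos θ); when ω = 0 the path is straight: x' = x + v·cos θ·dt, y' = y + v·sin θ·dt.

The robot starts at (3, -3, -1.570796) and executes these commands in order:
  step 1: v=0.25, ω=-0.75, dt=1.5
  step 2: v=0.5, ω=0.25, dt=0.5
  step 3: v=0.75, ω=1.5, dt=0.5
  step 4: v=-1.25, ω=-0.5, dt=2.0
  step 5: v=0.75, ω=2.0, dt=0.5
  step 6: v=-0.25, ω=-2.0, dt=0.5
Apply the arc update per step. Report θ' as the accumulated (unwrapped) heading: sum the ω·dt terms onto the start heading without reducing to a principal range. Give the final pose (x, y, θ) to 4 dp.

(3.8484, -2.1408, -2.8208)

step 1: θ'=-2.6958 (R=-0.3333) → pose (2.8104, -3.3008, -2.6958)
step 2: θ'=-2.5708 (R=2.0000) → pose (2.5921, -3.4223, -2.5708)
step 3: θ'=-1.8208 (R=0.5000) → pose (2.3778, -3.7194, -1.8208)
step 4: θ'=-2.8208 (R=2.5000) → pose (4.0118, -1.9654, -2.8208)
step 5: θ'=-1.8208 (R=0.3750) → pose (3.7667, -2.2285, -1.8208)
step 6: θ'=-2.8208 (R=0.1250) → pose (3.8484, -2.1408, -2.8208)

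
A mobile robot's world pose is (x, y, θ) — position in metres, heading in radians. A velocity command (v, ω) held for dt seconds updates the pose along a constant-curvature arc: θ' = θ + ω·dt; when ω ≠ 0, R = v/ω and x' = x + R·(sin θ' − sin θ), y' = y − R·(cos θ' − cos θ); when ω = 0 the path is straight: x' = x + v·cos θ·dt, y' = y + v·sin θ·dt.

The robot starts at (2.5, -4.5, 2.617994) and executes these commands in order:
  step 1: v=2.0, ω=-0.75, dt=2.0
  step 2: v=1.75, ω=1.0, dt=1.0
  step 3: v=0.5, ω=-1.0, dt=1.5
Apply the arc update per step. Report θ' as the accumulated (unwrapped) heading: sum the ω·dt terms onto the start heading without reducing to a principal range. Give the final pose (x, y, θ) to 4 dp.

(1.4935, 1.3198, 0.6180)

step 1: θ'=1.1180 (R=-2.6667) → pose (1.4354, -1.0240, 1.1180)
step 2: θ'=2.1180 (R=1.7500) → pose (1.3562, 0.6522, 2.1180)
step 3: θ'=0.6180 (R=-0.5000) → pose (1.4935, 1.3198, 0.6180)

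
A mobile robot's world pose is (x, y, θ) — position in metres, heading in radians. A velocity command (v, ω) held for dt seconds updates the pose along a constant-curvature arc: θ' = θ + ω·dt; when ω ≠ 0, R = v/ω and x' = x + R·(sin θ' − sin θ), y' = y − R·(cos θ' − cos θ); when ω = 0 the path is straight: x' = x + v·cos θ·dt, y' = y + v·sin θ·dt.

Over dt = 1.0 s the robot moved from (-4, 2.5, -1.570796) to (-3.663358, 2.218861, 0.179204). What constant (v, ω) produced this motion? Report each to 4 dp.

Δθ = 0.179204 − -1.570796 = 1.750000
ω = Δθ/dt = 1.750000/1.0 = 1.7500
R = Δx/(sin θ' − sin θ) = 0.2857
v = R·ω = 0.2857·1.7500 = 0.5000

v = 0.5000, ω = 1.7500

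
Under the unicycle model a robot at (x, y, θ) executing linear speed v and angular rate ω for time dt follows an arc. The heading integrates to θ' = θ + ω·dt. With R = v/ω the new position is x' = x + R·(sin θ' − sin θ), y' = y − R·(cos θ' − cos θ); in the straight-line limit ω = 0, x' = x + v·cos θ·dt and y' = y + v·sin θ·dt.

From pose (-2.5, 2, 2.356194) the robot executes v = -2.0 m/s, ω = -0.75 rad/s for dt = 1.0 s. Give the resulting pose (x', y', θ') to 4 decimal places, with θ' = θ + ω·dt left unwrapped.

θ' = 2.3562 + -0.75·1.0 = 1.6062
R = v/ω = -2.0/-0.75 = 2.6667
x' = -2.5 + 2.6667·(sin 1.6062 − sin 2.3562) = -1.7206
y' = 2 − 2.6667·(cos 1.6062 − cos 2.3562) = 0.2088

(-1.7206, 0.2088, 1.6062)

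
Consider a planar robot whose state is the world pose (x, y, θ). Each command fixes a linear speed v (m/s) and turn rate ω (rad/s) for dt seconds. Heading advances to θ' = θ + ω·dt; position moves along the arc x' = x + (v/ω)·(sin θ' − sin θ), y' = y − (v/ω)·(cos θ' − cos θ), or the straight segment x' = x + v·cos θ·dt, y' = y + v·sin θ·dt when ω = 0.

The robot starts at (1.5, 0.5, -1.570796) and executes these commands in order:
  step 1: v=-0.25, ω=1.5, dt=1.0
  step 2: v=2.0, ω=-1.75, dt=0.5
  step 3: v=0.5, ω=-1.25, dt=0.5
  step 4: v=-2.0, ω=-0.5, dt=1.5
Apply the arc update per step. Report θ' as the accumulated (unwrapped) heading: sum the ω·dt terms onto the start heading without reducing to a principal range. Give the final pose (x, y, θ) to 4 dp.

(3.3400, 2.6875, -2.3208)

step 1: θ'=-0.0708 (R=-0.1667) → pose (1.3451, 0.6662, -0.0708)
step 2: θ'=-0.9458 (R=-1.1429) → pose (2.1911, 0.1949, -0.9458)
step 3: θ'=-1.5708 (R=-0.4000) → pose (2.2667, -0.0391, -1.5708)
step 4: θ'=-2.3208 (R=4.0000) → pose (3.3400, 2.6875, -2.3208)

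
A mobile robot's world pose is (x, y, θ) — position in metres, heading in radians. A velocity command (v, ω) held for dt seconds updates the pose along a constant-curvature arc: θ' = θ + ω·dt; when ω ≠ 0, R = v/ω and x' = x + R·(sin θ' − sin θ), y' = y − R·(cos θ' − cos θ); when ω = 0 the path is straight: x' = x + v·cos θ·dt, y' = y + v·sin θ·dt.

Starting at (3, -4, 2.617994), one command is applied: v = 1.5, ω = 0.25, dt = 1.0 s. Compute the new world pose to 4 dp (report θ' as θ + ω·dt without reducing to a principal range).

θ' = 2.6180 + 0.25·1.0 = 2.8680
R = v/ω = 1.5/0.25 = 6.0000
x' = 3 + 6.0000·(sin 2.8680 − sin 2.6180) = 1.6212
y' = -4 − 6.0000·(cos 2.8680 − cos 2.6180) = -3.4193

(1.6212, -3.4193, 2.8680)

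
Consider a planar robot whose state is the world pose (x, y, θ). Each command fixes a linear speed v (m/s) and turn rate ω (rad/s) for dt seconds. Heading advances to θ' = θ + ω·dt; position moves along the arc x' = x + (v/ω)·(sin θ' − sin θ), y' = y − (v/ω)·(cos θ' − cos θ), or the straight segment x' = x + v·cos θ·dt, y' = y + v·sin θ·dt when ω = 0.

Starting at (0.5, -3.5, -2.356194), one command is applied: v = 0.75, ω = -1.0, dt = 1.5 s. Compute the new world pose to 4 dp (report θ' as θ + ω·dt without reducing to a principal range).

θ' = -2.3562 + -1.0·1.5 = -3.8562
R = v/ω = 0.75/-1.0 = -0.7500
x' = 0.5 + -0.7500·(sin -3.8562 − sin -2.3562) = -0.5218
y' = -3.5 − -0.7500·(cos -3.8562 − cos -2.3562) = -3.5362

(-0.5218, -3.5362, -3.8562)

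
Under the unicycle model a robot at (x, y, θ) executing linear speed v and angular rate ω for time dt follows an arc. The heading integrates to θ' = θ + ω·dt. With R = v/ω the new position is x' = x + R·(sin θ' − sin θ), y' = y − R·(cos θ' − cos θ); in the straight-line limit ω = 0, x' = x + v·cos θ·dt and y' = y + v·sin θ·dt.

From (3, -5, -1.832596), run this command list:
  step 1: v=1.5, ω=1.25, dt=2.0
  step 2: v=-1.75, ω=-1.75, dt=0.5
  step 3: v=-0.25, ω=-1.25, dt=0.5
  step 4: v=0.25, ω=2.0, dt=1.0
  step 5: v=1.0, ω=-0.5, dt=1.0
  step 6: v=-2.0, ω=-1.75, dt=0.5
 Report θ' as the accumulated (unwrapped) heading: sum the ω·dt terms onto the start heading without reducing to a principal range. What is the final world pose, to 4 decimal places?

(3.8362, -5.7849, -0.2076)

step 1: θ'=0.6674 (R=1.2000) → pose (4.9018, -6.2531, 0.6674)
step 2: θ'=-0.2076 (R=1.0000) → pose (4.0768, -6.4462, -0.2076)
step 3: θ'=-0.8326 (R=0.2000) → pose (3.9701, -6.3851, -0.8326)
step 4: θ'=1.1674 (R=0.1250) → pose (4.1775, -6.3500, 1.1674)
step 5: θ'=0.6674 (R=-2.0000) → pose (4.7791, -5.5643, 0.6674)
step 6: θ'=-0.2076 (R=1.1429) → pose (3.8362, -5.7849, -0.2076)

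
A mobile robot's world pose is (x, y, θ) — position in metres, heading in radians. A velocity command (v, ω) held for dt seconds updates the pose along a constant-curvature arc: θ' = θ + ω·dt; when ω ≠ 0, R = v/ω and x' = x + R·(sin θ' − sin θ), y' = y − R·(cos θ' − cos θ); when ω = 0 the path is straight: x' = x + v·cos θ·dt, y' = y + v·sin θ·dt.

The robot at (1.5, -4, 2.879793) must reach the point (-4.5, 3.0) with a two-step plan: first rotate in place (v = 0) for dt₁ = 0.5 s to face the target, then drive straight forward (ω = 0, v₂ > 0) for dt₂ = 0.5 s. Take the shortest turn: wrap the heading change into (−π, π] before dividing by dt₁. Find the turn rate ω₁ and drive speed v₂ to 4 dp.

ω₁ = -1.2007, v₂ = 18.4391

heading to target = atan2(3−-4, -4.5−1.5) = 2.2794
Δθ = wrap(2.2794 − 2.8798) = -0.6004; ω₁ = Δθ/dt₁ = -1.2007
distance = √((-4.5−1.5)² + (3−-4)²) = 9.2195; v₂ = distance/dt₂ = 18.4391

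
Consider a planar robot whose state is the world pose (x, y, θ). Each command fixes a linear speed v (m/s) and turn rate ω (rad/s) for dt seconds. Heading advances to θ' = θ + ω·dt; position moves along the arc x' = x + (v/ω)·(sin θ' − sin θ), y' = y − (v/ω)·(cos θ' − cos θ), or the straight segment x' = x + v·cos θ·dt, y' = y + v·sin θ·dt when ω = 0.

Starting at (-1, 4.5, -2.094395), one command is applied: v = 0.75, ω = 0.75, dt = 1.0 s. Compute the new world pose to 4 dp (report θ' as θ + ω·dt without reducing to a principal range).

(-1.1085, 3.7755, -1.3444)

θ' = -2.0944 + 0.75·1.0 = -1.3444
R = v/ω = 0.75/0.75 = 1.0000
x' = -1 + 1.0000·(sin -1.3444 − sin -2.0944) = -1.1085
y' = 4.5 − 1.0000·(cos -1.3444 − cos -2.0944) = 3.7755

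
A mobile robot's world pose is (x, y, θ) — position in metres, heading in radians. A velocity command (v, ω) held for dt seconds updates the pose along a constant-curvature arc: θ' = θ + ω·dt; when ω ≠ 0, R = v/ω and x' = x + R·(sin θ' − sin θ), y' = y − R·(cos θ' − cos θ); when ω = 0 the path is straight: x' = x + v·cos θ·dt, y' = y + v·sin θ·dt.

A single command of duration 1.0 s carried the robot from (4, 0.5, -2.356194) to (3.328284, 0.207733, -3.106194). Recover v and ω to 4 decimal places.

v = 0.7500, ω = -0.7500

Δθ = -3.106194 − -2.356194 = -0.750000
ω = Δθ/dt = -0.750000/1.0 = -0.7500
R = Δx/(sin θ' − sin θ) = -1.0000
v = R·ω = -1.0000·-0.7500 = 0.7500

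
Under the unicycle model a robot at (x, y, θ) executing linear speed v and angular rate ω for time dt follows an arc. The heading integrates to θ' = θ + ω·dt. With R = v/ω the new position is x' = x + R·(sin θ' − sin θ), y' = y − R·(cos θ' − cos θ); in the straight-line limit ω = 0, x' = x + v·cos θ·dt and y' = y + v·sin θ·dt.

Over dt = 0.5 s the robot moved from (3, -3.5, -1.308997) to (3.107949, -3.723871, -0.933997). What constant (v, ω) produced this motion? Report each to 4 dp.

Δθ = -0.933997 − -1.308997 = 0.375000
ω = Δθ/dt = 0.375000/0.5 = 0.7500
R = −Δy/(cos θ' − cos θ) = 0.6667
v = R·ω = 0.6667·0.7500 = 0.5000

v = 0.5000, ω = 0.7500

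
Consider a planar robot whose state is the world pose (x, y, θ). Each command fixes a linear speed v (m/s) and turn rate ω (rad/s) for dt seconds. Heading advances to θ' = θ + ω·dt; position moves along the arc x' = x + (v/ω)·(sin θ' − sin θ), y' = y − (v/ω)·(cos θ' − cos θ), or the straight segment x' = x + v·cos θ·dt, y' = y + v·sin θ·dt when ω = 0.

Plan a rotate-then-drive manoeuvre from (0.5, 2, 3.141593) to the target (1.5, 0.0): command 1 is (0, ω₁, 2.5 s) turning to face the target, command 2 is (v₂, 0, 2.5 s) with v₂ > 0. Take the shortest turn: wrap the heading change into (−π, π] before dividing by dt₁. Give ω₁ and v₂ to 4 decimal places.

heading to target = atan2(0−2, 1.5−0.5) = -1.1071
Δθ = wrap(-1.1071 − 3.1416) = 2.0344; ω₁ = Δθ/dt₁ = 0.8138
distance = √((1.5−0.5)² + (0−2)²) = 2.2361; v₂ = distance/dt₂ = 0.8944

ω₁ = 0.8138, v₂ = 0.8944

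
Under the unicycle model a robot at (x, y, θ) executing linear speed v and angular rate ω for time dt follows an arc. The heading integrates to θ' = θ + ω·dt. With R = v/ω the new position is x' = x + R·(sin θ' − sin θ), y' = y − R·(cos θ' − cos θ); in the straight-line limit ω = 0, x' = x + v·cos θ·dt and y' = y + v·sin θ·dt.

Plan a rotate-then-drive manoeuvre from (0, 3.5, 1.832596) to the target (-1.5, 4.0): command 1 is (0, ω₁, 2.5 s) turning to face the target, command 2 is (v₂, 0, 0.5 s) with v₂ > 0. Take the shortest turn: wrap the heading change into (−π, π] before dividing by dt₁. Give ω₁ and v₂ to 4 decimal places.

ω₁ = 0.3949, v₂ = 3.1623

heading to target = atan2(4−3.5, -1.5−0) = 2.8198
Δθ = wrap(2.8198 − 1.8326) = 0.9872; ω₁ = Δθ/dt₁ = 0.3949
distance = √((-1.5−0)² + (4−3.5)²) = 1.5811; v₂ = distance/dt₂ = 3.1623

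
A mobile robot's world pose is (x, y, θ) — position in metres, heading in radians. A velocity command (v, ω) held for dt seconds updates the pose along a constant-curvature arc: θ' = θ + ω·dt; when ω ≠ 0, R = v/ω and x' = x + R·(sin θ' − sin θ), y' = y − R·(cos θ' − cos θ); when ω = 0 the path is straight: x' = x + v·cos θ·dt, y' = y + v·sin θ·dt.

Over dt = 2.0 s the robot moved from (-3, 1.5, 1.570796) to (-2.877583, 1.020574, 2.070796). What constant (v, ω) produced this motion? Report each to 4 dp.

v = -0.2500, ω = 0.2500

Δθ = 2.070796 − 1.570796 = 0.500000
ω = Δθ/dt = 0.500000/2.0 = 0.2500
R = −Δy/(cos θ' − cos θ) = -1.0000
v = R·ω = -1.0000·0.2500 = -0.2500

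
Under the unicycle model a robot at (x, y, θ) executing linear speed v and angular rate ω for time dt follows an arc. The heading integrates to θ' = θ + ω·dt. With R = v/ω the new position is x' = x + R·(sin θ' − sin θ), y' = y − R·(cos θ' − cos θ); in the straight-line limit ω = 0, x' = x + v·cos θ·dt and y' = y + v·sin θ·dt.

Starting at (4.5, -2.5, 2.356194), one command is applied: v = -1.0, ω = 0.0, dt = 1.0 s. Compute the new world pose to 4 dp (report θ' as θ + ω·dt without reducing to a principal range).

(5.2071, -3.2071, 2.3562)

θ' = 2.3562 + 0.0·1.0 = 2.3562
ω = 0 → straight: x' = 4.5 + -1.0·cos(2.3562)·1.0 = 5.2071
y' = -2.5 + -1.0·sin(2.3562)·1.0 = -3.2071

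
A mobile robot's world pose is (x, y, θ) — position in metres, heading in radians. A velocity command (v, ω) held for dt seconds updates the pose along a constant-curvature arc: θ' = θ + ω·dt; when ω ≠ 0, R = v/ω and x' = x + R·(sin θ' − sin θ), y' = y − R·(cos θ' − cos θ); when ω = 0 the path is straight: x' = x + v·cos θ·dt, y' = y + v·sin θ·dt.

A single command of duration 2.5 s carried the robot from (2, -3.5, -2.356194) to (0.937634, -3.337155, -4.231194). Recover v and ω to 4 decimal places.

Δθ = -4.231194 − -2.356194 = -1.875000
ω = Δθ/dt = -1.875000/2.5 = -0.7500
R = Δx/(sin θ' − sin θ) = -0.6667
v = R·ω = -0.6667·-0.7500 = 0.5000

v = 0.5000, ω = -0.7500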